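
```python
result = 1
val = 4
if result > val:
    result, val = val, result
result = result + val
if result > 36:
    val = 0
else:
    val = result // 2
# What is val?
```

Trace:
`result = 1` → result = 1
`val = 4` → val = 4
`if result > val: ...` → result > val is False → no variable changes
`result = result + val` → result = 5
`if result > 36: ...` → result > 36 is False, take else branch → val = 2
So val = 2

Answer: 2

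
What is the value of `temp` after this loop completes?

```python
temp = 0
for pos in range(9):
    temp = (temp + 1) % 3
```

Increment mod 3, 9 times = 0
`temp` takes the values: 0 → 1 → 2 → 0 → 1 → 2 → 0 → 1 → 2 → 0

Answer: 0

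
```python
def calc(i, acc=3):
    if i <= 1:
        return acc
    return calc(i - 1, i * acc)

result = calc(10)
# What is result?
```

Accumulator trace (n, acc): (10, 3) -> (9, 30) -> (8, 270) -> (7, 2160) -> (6, 15120) -> (5, 90720) -> (4, 453600) -> (3, 1814400) -> (2, 5443200) -> (1, 10886400) -> return 10886400

Answer: 10886400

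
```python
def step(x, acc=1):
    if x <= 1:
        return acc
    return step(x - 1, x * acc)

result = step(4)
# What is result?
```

Accumulator trace (n, acc): (4, 1) -> (3, 4) -> (2, 12) -> (1, 24) -> return 24

Answer: 24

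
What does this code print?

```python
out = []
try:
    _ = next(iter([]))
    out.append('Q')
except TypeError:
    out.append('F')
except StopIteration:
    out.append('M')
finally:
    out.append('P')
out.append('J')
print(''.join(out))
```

Execution trace: 'M' (except StopIteration) → 'P' (finally) → 'J' (after the try/except). Output: MPJ

Answer: MPJ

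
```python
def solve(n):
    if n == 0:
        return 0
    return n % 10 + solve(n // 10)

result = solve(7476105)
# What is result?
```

Sum of digits of 7476105: 5 + 0 + 1 + 6 + 7 + 4 + 7 = 30

Answer: 30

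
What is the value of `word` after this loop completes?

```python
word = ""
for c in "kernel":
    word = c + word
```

Reverse 'kernel'
`word` takes the values: "" → "k" → "ek" → "rek" → "nrek" → "enrek" → "lenrek"

Answer: "lenrek"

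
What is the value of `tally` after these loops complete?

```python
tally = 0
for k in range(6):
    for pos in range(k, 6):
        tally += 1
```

Upper triangle: 6 + 5 + ... + 1
`tally` takes the values: 0 → 1 → 2 → 3 → 4 → 5 → 6 → 7 → 8 → 9 → 10 → 11 → 12 → 13 → 14 → 15 → 16 → 17 → 18 → 19 → 20 → 21

Answer: 21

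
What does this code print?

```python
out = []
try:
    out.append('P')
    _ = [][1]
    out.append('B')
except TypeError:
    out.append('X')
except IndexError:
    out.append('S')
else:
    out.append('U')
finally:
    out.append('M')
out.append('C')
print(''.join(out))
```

Execution trace: 'P' (try body) → 'S' (except IndexError) → 'M' (finally) → 'C' (after the try/except). Output: PSMC

Answer: PSMC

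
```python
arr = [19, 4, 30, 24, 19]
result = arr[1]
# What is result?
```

Trace:
`arr = [19, 4, 30, 24, 19]` → arr = [19, 4, 30, 24, 19]
`result = arr[1]` → result = 4
So result = 4

Answer: 4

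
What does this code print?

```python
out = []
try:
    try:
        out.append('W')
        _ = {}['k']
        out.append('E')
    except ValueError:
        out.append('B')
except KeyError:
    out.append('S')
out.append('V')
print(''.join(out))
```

Execution trace: 'W' (try body) → 'S' (outer except KeyError) → 'V' (after the try/except). Output: WSV

Answer: WSV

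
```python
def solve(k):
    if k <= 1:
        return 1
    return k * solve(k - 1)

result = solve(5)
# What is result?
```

solve(5) = 5 * 4 * 3 * 2 * 1 = 120

Answer: 120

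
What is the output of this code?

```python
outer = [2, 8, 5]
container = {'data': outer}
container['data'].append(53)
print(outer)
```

Key concept: dict holds reference to list.
Step by step:
`outer = [2, 8, 5]` → outer = [2, 8, 5]
`container = {'data': outer}` → container = {'data': [2, 8, 5]}
`container['data'].append(53)` → outer = [2, 8, 5, 53]; container = {'data': [2, 8, 5, 53]}
`print(outer)` → prints [2, 8, 5, 53]

Answer: [2, 8, 5, 53]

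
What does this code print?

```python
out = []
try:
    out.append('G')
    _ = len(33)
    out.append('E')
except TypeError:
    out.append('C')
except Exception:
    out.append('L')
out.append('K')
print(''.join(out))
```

Execution trace: 'G' (try body) → 'C' (except TypeError) → 'K' (after the try/except). Output: GCK

Answer: GCK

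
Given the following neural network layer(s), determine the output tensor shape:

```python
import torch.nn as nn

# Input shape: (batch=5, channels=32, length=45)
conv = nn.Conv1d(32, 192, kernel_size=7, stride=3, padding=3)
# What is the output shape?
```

Input: (5, 32, 45) -> Output: (5, 192, 15)

Answer: (5, 192, 15)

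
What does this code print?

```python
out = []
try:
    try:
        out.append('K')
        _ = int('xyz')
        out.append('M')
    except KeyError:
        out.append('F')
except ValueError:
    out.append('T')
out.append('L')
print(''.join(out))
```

Execution trace: 'K' (try body) → 'T' (outer except ValueError) → 'L' (after the try/except). Output: KTL

Answer: KTL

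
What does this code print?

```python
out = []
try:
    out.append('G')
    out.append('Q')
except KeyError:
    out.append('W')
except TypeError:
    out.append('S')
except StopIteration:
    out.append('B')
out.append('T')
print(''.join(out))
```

Execution trace: 'G' (try body) → 'Q' (try body, no exception) → 'T' (after the try/except). Output: GQT

Answer: GQT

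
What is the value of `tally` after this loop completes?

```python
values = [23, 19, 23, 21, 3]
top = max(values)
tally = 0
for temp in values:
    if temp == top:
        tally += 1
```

Count of max value 23 in [23, 19, 23, 21, 3]
`tally` takes the values: 0 → 1 → 2

Answer: 2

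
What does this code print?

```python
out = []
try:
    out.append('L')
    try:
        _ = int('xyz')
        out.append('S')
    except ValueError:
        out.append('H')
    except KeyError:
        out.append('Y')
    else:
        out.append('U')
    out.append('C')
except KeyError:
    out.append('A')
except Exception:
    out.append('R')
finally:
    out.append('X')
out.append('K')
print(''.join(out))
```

Execution trace: 'L' (try body) → 'H' (inner except ValueError) → 'C' (try body, no exception) → 'X' (finally) → 'K' (after the try/except). Output: LHCXK

Answer: LHCXK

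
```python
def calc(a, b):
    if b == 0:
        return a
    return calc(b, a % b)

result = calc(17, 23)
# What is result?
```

calc(17, 23) -> calc(23, 17) -> calc(17, 6) -> calc(6, 5) -> calc(5, 1) -> calc(1, 0) -> 1

Answer: 1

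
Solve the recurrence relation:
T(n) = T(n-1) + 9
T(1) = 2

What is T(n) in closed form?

Unrolling: T(n) = T(1) + 9·(n-1) = 2 + 9(n-1) = 9n - 7.

Answer: T(n) = 9n - 7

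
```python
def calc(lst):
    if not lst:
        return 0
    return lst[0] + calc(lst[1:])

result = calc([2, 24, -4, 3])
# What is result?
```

2 + 24 + (-4) + 3 + 0 = 25

Answer: 25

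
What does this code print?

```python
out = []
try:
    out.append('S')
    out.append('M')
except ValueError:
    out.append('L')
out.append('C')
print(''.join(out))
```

Execution trace: 'S' (try body) → 'M' (try body, no exception) → 'C' (after the try/except). Output: SMC

Answer: SMC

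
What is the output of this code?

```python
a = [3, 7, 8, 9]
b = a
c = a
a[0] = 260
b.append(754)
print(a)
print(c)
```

Key concept: multiple aliases.
Step by step:
`a = [3, 7, 8, 9]` → a = [3, 7, 8, 9]
`b = a` → b = [3, 7, 8, 9] (same object as a)
`c = a` → c = [3, 7, 8, 9] (same object as a, b)
`a[0] = 260` → a = [260, 7, 8, 9] (same object as b, c); b = [260, 7, 8, 9] (same object as a, c); c = [260, 7, 8, 9] (same object as a, b)
`b.append(754)` → a = [260, 7, 8, 9, 754] (same object as b, c); b = [260, 7, 8, 9, 754] (same object as a, c); c = [260, 7, 8, 9, 754] (same object as a, b)
`print(a)` → prints [260, 7, 8, 9, 754]
`print(c)` → prints [260, 7, 8, 9, 754]

Answer:
[260, 7, 8, 9, 754]
[260, 7, 8, 9, 754]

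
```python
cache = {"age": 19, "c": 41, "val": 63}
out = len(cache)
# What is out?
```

Trace:
`cache = {"age": 19, "c": 41, "val": 63}` → cache = {'age': 19, 'c': 41, 'val': 63}
`out = len(cache)` → out = 3
So out = 3

Answer: 3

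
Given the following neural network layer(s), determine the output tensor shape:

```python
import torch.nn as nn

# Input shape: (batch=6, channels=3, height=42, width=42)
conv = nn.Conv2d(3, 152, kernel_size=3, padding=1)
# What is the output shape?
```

Input: (6, 3, 42, 42) -> Output: (6, 152, 42, 42)

Answer: (6, 152, 42, 42)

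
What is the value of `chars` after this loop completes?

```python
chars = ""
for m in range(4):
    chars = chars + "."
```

Repeat '.' 4 times
`chars` takes the values: "" → "." → ".." → "..." → "...."

Answer: "...."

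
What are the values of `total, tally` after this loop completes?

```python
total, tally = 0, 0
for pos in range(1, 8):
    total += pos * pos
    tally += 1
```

Sum of squares and count
`total, tally` takes the values: (0, 0) → (1, 0) → (1, 1) → (5, 1) → (5, 2) → (14, 2) → (14, 3) → (30, 3) → (30, 4) → (55, 4) → (55, 5) → (91, 5) → (91, 6) → (140, 6) → (140, 7)

Answer: 140, 7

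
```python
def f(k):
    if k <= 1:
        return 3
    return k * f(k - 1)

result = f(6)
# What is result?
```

f(6) = 6 * 5 * 4 * 3 * 2 * 3 = 2160

Answer: 2160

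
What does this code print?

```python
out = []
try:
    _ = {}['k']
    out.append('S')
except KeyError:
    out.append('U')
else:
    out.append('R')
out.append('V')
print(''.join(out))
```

Execution trace: 'U' (except KeyError) → 'V' (after the try/except). Output: UV

Answer: UV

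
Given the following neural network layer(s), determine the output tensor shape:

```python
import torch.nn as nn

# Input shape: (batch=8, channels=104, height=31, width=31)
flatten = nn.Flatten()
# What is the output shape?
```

Input: (8, 104, 31, 31) -> Output: (8, 99944)

Answer: (8, 99944)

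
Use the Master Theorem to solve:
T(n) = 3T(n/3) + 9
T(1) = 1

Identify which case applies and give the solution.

a=3, b=3, f(n)=9. log_3(3) = 1. Since c=0 < 1, Case 1 applies: T(n) = Θ(n^log_b(a)) = O(n).

Answer: O(n) - Case 1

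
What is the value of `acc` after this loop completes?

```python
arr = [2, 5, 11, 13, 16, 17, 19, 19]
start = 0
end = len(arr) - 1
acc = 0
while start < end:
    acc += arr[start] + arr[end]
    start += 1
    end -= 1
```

Sum of pairs from ends
`acc` takes the values: 0 → 21 → 45 → 73 → 102

Answer: 102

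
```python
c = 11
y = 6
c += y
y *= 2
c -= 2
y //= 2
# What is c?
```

Trace:
`c = 11` → c = 11
`y = 6` → y = 6
`c += y` → c = 17
`y *= 2` → y = 12
`c -= 2` → c = 15
`y //= 2` → y = 6
So c = 15

Answer: 15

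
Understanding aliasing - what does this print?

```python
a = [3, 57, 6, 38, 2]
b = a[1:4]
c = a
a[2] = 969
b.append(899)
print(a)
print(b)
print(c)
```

Key concept: slice vs alias.
Step by step:
`a = [3, 57, 6, 38, 2]` → a = [3, 57, 6, 38, 2]
`b = a[1:4]` → b = [57, 6, 38]
`c = a` → c = [3, 57, 6, 38, 2] (same object as a)
`a[2] = 969` → a = [3, 57, 969, 38, 2] (same object as c); c = [3, 57, 969, 38, 2] (same object as a)
`b.append(899)` → b = [57, 6, 38, 899]
`print(a)` → prints [3, 57, 969, 38, 2]
`print(b)` → prints [57, 6, 38, 899]
`print(c)` → prints [3, 57, 969, 38, 2]

Answer:
[3, 57, 969, 38, 2]
[57, 6, 38, 899]
[3, 57, 969, 38, 2]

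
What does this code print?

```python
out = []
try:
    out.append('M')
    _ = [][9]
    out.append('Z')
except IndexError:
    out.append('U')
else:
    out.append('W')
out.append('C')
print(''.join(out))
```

Execution trace: 'M' (try body) → 'U' (except IndexError) → 'C' (after the try/except). Output: MUC

Answer: MUC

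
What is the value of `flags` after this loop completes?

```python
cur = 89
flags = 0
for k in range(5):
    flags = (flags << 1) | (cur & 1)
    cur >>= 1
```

Reverse lowest 5 bits of 89
`flags` takes the values: 0 → 1 → 2 → 4 → 9 → 19

Answer: 19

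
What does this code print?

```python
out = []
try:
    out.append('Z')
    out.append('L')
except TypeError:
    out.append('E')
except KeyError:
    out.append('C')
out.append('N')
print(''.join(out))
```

Execution trace: 'Z' (try body) → 'L' (try body, no exception) → 'N' (after the try/except). Output: ZLN

Answer: ZLN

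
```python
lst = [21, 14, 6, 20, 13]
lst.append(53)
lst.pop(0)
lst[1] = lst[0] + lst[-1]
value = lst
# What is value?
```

Trace:
`lst = [21, 14, 6, 20, 13]` → lst = [21, 14, 6, 20, 13]
`lst.append(53)` → lst = [21, 14, 6, 20, 13, 53]
`lst.pop(0)` → lst = [14, 6, 20, 13, 53]
`lst[1] = lst[0] + lst[-1]` → lst = [14, 67, 20, 13, 53]
`value = lst` → value = [14, 67, 20, 13, 53]
So value = [14, 67, 20, 13, 53]

Answer: [14, 67, 20, 13, 53]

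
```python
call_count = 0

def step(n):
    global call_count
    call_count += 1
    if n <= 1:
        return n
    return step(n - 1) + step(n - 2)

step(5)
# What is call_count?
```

Calls(n) = 1 + Calls(n-1) + Calls(n-2); Calls(0)=Calls(1)=1. For n=5 this gives 15.

Answer: 15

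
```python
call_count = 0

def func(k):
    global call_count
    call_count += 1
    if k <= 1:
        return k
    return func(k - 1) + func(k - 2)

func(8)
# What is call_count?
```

Calls(k) = 1 + Calls(k-1) + Calls(k-2); Calls(0)=Calls(1)=1. For k=8 this gives 67.

Answer: 67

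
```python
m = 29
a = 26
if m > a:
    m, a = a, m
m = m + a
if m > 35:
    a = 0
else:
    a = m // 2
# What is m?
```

Trace:
`m = 29` → m = 29
`a = 26` → a = 26
`if m > a: ...` → m > a is True → m = 26; a = 29
`m = m + a` → m = 55
`if m > 35: ...` → m > 35 is True → a = 0
So m = 55

Answer: 55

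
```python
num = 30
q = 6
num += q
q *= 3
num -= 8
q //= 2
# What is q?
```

Trace:
`num = 30` → num = 30
`q = 6` → q = 6
`num += q` → num = 36
`q *= 3` → q = 18
`num -= 8` → num = 28
`q //= 2` → q = 9
So q = 9

Answer: 9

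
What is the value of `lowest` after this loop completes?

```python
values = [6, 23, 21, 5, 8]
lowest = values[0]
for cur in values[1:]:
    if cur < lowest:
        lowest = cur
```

Minimum of [6, 23, 21, 5, 8]
`lowest` takes the values: 6 → 5

Answer: 5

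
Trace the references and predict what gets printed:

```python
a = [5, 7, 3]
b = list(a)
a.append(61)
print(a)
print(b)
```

Key concept: list() constructor creates copy.
Step by step:
`a = [5, 7, 3]` → a = [5, 7, 3]
`b = list(a)` → b = [5, 7, 3]
`a.append(61)` → a = [5, 7, 3, 61]
`print(a)` → prints [5, 7, 3, 61]
`print(b)` → prints [5, 7, 3]

Answer:
[5, 7, 3, 61]
[5, 7, 3]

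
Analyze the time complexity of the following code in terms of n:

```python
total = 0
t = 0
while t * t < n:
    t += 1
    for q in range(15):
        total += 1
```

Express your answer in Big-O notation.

Each loop level contributes: √n × 1. Multiplying the contributions gives O(√n).

Answer: O(√n)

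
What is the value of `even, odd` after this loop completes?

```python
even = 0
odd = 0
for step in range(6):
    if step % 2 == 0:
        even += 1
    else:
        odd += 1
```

Count evens and odds in range(6)
`even, odd` takes the values: (0, 0) → (1, 0) → (1, 1) → (2, 1) → (2, 2) → (3, 2) → (3, 3)

Answer: 3, 3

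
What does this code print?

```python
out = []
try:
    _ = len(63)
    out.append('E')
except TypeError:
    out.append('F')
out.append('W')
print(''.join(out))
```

Execution trace: 'F' (except TypeError) → 'W' (after the try/except). Output: FW

Answer: FW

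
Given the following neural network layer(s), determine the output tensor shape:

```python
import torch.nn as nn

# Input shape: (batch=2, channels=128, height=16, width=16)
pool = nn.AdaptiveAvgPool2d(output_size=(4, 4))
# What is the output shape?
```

Input: (2, 128, 16, 16) -> Output: (2, 128, 4, 4)

Answer: (2, 128, 4, 4)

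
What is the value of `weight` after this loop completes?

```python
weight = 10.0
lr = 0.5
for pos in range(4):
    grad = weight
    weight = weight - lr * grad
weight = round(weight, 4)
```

Gradient descent: w = 10.0 * (1 - 0.5)^4
`weight` takes the values: 10.0 → 5.0 → 2.5 → 1.25 → 0.625

Answer: 0.625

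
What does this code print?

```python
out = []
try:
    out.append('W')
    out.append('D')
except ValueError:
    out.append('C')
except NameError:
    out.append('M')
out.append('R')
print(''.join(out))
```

Execution trace: 'W' (try body) → 'D' (try body, no exception) → 'R' (after the try/except). Output: WDR

Answer: WDR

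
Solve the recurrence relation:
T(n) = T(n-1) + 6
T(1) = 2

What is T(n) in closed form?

Unrolling: T(n) = T(1) + 6·(n-1) = 2 + 6(n-1) = 6n - 4.

Answer: T(n) = 6n - 4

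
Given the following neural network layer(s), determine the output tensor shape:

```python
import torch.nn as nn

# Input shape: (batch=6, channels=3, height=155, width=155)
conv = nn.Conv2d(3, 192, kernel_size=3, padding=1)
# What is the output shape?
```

Input: (6, 3, 155, 155) -> Output: (6, 192, 155, 155)

Answer: (6, 192, 155, 155)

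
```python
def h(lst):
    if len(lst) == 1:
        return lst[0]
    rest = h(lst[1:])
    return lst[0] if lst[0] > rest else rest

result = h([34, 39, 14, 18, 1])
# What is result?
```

Recursive max over [34, 39, 14, 18, 1] = 39

Answer: 39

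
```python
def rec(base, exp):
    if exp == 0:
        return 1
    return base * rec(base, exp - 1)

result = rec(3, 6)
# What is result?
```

rec(3, 6) = 3 * 3 * 3 * 3 * 3 * 3 = 729

Answer: 729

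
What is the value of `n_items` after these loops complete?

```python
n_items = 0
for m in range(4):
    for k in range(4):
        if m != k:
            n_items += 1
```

4² - 4 (exclude diagonal)
`n_items` takes the values: 0 → 1 → 2 → 3 → 4 → 5 → 6 → 7 → 8 → 9 → 10 → 11 → 12

Answer: 12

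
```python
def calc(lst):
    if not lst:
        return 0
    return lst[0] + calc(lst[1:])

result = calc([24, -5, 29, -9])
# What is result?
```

24 + (-5) + 29 + (-9) + 0 = 39

Answer: 39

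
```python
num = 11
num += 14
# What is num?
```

Trace:
`num = 11` → num = 11
`num += 14` → num = 25
So num = 25

Answer: 25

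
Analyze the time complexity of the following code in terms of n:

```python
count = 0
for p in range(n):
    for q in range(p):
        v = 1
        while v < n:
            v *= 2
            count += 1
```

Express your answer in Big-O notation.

Each loop level contributes: n × n × log n. Multiplying the contributions gives O(n^2 log n).

Answer: O(n^2 log n)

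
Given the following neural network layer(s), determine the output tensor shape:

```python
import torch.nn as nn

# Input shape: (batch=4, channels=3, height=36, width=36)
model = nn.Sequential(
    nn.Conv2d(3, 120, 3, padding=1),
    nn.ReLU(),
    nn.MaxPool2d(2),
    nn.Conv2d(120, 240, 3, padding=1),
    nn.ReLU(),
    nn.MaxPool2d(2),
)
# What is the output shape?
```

Input: (4, 3, 36, 36) -> after first Conv2d: (4, 120, 36, 36) -> after first MaxPool2d: (4, 120, 18, 18) -> after second Conv2d: (4, 240, 18, 18) -> Output: (4, 240, 9, 9)

Answer: (4, 240, 9, 9)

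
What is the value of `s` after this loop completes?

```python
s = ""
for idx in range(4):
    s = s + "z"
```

Repeat 'z' 4 times
`s` takes the values: "" → "z" → "zz" → "zzz" → "zzzz"

Answer: "zzzz"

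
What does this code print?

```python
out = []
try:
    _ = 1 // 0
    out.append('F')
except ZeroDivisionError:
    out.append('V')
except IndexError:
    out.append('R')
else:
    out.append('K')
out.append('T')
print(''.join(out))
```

Execution trace: 'V' (except ZeroDivisionError) → 'T' (after the try/except). Output: VT

Answer: VT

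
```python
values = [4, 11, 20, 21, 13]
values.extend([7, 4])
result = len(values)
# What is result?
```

Trace:
`values = [4, 11, 20, 21, 13]` → values = [4, 11, 20, 21, 13]
`values.extend([7, 4])` → values = [4, 11, 20, 21, 13, 7, 4]
`result = len(values)` → result = 7
So result = 7

Answer: 7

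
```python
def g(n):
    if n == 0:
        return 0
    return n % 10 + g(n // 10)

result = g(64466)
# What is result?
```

Sum of digits of 64466: 6 + 6 + 4 + 4 + 6 = 26

Answer: 26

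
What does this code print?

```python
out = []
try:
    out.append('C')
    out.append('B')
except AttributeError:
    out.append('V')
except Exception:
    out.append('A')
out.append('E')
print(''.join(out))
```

Execution trace: 'C' (try body) → 'B' (try body, no exception) → 'E' (after the try/except). Output: CBE

Answer: CBE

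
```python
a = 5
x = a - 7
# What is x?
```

Trace:
`a = 5` → a = 5
`x = a - 7` → x = -2
So x = -2

Answer: -2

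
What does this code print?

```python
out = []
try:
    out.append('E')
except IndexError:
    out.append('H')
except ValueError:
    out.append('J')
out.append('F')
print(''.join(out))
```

Execution trace: 'E' (try body, no exception) → 'F' (after the try/except). Output: EF

Answer: EF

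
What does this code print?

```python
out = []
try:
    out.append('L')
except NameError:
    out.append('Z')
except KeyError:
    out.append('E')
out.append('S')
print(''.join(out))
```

Execution trace: 'L' (try body, no exception) → 'S' (after the try/except). Output: LS

Answer: LS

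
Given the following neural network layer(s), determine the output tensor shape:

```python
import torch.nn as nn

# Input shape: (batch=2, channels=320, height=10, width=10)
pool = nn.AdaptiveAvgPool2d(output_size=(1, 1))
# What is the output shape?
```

Input: (2, 320, 10, 10) -> Output: (2, 320, 1, 1)

Answer: (2, 320, 1, 1)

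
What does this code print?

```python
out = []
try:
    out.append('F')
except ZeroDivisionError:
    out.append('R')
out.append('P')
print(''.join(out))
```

Execution trace: 'F' (try body, no exception) → 'P' (after the try/except). Output: FP

Answer: FP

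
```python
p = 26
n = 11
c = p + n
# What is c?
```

Trace:
`p = 26` → p = 26
`n = 11` → n = 11
`c = p + n` → c = 37
So c = 37

Answer: 37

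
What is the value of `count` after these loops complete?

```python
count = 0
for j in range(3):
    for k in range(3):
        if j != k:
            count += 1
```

3² - 3 (exclude diagonal)
`count` takes the values: 0 → 1 → 2 → 3 → 4 → 5 → 6

Answer: 6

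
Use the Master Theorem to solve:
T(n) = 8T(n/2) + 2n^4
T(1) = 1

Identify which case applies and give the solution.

a=8, b=2, f(n)=2n^4. log_2(8) = 3. Since c=4 > 3 and the regularity condition holds (8(n/2)^4 = (8/2^4)n^4 with 8/2^4 < 1), Case 3 applies: T(n) = Θ(f(n)) = O(n^4).

Answer: O(n^4) - Case 3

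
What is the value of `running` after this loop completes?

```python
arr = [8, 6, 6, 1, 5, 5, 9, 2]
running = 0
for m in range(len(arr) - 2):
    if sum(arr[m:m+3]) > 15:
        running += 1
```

Count windows with sum > 15
`running` takes the values: 0 → 1 → 2 → 3

Answer: 3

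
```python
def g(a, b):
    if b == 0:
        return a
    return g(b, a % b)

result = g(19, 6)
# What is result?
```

g(19, 6) -> g(6, 1) -> g(1, 0) -> 1

Answer: 1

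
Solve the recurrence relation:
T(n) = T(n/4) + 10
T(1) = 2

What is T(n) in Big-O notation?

Each step divides n by 4 and adds 10. After log_4(n) steps we reach T(1)=2. So T(n) = 10·log_4(n) + 2 = O(log n).

Answer: O(log n)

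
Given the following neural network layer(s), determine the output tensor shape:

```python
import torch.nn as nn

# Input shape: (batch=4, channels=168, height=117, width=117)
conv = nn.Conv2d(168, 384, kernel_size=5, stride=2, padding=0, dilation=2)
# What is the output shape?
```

Input: (4, 168, 117, 117) -> Output: (4, 384, 55, 55)

Answer: (4, 384, 55, 55)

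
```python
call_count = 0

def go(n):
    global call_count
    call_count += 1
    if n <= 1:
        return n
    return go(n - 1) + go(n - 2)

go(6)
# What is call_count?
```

Calls(n) = 1 + Calls(n-1) + Calls(n-2); Calls(0)=Calls(1)=1. For n=6 this gives 25.

Answer: 25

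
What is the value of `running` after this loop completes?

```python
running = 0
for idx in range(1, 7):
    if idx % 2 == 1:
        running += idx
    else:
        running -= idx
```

Add odd, subtract even
`running` takes the values: 0 → 1 → -1 → 2 → -2 → 3 → -3

Answer: -3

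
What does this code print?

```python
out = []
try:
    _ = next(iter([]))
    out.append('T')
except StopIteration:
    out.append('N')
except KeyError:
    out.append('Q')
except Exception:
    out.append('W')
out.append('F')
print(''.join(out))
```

Execution trace: 'N' (except StopIteration) → 'F' (after the try/except). Output: NF

Answer: NF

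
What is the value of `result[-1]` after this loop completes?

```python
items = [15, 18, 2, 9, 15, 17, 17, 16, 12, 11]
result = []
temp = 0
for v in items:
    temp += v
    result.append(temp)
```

Cumulative sum ends at 132
`result` takes the values: [] → [15] → [15, 33] → [15, 33, 35] → [15, 33, 35, 44] → [15, 33, 35, 44, 59] → [15, 33, 35, 44, 59, 76] → [15, 33, 35, 44, 59, 76, 93] → [15, 33, 35, 44, 59, 76, 93, 109] → [15, 33, 35, 44, 59, 76, 93, 109, 121] → [15, 33, 35, 44, 59, 76, 93, 109, 121, 132]
So `result[-1]` = 132

Answer: 132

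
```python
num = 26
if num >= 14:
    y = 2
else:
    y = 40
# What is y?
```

Trace:
`num = 26` → num = 26
`if num >= 14: ...` → num >= 14 is True → y = 2
So y = 2

Answer: 2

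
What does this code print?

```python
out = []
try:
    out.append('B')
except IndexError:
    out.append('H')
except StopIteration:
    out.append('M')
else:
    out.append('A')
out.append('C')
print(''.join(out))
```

Execution trace: 'B' (try body, no exception) → 'A' (else) → 'C' (after the try/except). Output: BAC

Answer: BAC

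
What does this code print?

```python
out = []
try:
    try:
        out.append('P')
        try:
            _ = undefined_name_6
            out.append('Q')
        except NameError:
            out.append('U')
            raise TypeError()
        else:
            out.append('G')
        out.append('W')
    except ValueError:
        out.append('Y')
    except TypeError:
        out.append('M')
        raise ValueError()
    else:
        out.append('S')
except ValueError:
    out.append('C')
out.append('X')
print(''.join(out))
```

Execution trace: 'P' (try body) → 'U' (inner except NameError) → 'M' (except TypeError) → 'C' (outer except ValueError) → 'X' (after the try/except). Output: PUMCX

Answer: PUMCX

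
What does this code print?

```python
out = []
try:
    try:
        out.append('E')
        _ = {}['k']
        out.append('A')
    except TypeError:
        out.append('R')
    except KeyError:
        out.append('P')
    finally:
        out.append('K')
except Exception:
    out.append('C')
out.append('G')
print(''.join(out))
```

Execution trace: 'E' (inner try body) → 'P' (inner except KeyError) → 'K' (inner finally) → 'G' (after the try/except). Output: EPKG

Answer: EPKG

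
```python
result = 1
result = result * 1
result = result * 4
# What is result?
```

Trace:
`result = 1` → result = 1
`result = result * 1` → result = 1
`result = result * 4` → result = 4
So result = 4

Answer: 4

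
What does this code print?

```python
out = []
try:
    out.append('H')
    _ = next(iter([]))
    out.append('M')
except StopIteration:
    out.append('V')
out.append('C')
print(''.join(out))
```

Execution trace: 'H' (try body) → 'V' (except StopIteration) → 'C' (after the try/except). Output: HVC

Answer: HVC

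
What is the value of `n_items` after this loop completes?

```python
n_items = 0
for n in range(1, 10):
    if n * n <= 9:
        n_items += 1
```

Count numbers where n² ≤ 9
`n_items` takes the values: 0 → 1 → 2 → 3

Answer: 3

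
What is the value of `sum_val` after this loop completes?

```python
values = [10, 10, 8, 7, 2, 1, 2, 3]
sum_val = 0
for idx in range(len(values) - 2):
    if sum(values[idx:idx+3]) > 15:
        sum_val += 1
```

Count windows with sum > 15
`sum_val` takes the values: 0 → 1 → 2 → 3

Answer: 3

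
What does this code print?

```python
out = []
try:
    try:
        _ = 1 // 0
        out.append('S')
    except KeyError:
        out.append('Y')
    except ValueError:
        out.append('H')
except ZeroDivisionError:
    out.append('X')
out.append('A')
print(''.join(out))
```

Execution trace: 'X' (outer except ZeroDivisionError) → 'A' (after the try/except). Output: XA

Answer: XA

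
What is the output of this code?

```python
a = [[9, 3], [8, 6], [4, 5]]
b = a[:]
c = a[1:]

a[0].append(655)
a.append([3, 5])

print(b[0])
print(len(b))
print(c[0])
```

Key concept: slice with nested mutation.
Step by step:
`a = [[9, 3], [8, 6], [4, 5]]` → a = [[9, 3], [8, 6], [4, 5]]
`b = a[:]` → b = [[9, 3], [8, 6], [4, 5]]
`c = a[1:]` → c = [[8, 6], [4, 5]]
`a[0].append(655)` → a = [[9, 3, 655], [8, 6], [4, 5]]; b = [[9, 3, 655], [8, 6], [4, 5]]
`a.append([3, 5])` → a = [[9, 3, 655], [8, 6], [4, 5], [3, 5]]
`print(b[0])` → prints [9, 3, 655]
`print(len(b))` → prints 3
`print(c[0])` → prints [8, 6]

Answer:
[9, 3, 655]
3
[8, 6]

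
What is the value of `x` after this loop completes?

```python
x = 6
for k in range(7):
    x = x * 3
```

Multiply by 3, 7 times: 6 * 3^7 = 13122
`x` takes the values: 6 → 18 → 54 → 162 → 486 → 1458 → 4374 → 13122

Answer: 13122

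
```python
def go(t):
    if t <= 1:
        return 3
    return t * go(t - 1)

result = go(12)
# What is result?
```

go(12) = 12 * 11 * 10 * 9 * 8 * 7 * 6 * 5 * 4 * 3 * 2 * 3 = 1437004800

Answer: 1437004800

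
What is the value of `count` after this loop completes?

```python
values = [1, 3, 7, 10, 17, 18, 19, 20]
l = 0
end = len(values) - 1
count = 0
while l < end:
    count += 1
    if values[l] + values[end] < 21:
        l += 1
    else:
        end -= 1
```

Steps to find pair summing to 21
`count` takes the values: 0 → 1 → 2 → 3 → 4 → 5 → 6 → 7

Answer: 7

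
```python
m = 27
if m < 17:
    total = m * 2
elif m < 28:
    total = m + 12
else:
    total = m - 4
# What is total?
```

Trace:
`m = 27` → m = 27
`if m < 17: ...` → m < 17 is False, m < 28 is True → total = 39
So total = 39

Answer: 39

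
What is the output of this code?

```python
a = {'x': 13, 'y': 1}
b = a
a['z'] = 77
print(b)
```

Key concept: dict aliasing.
Step by step:
`a = {'x': 13, 'y': 1}` → a = {'x': 13, 'y': 1}
`b = a` → b = {'x': 13, 'y': 1} (same object as a)
`a['z'] = 77` → a = {'x': 13, 'y': 1, 'z': 77} (same object as b); b = {'x': 13, 'y': 1, 'z': 77} (same object as a)
`print(b)` → prints {'x': 13, 'y': 1, 'z': 77}

Answer: {'x': 13, 'y': 1, 'z': 77}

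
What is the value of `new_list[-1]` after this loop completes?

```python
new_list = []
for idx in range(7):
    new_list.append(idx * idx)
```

Last element of squares 0 to 6
`new_list` takes the values: [] → [0] → [0, 1] → [0, 1, 4] → [0, 1, 4, 9] → [0, 1, 4, 9, 16] → [0, 1, 4, 9, 16, 25] → [0, 1, 4, 9, 16, 25, 36]
So `new_list[-1]` = 36

Answer: 36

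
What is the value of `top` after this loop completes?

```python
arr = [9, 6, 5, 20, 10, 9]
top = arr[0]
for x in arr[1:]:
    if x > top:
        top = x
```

Maximum of [9, 6, 5, 20, 10, 9]
`top` takes the values: 9 → 20

Answer: 20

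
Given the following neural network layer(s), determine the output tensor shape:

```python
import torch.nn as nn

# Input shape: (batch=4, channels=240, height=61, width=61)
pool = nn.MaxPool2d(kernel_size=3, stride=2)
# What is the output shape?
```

Input: (4, 240, 61, 61) -> Output: (4, 240, 30, 30)

Answer: (4, 240, 30, 30)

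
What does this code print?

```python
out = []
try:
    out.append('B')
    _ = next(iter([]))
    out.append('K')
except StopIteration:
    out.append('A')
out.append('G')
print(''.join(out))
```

Execution trace: 'B' (try body) → 'A' (except StopIteration) → 'G' (after the try/except). Output: BAG

Answer: BAG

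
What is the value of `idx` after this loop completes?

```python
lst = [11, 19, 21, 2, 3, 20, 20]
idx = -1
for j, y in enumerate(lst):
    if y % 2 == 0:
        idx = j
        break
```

First even number index in [11, 19, 21, 2, 3, 20, 20]
`idx` takes the values: -1 → 3

Answer: 3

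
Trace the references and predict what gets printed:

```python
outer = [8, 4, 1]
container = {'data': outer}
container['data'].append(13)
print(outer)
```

Key concept: dict holds reference to list.
Step by step:
`outer = [8, 4, 1]` → outer = [8, 4, 1]
`container = {'data': outer}` → container = {'data': [8, 4, 1]}
`container['data'].append(13)` → outer = [8, 4, 1, 13]; container = {'data': [8, 4, 1, 13]}
`print(outer)` → prints [8, 4, 1, 13]

Answer: [8, 4, 1, 13]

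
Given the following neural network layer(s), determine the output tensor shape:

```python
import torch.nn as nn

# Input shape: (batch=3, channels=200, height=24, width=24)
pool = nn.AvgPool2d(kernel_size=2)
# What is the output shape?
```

Input: (3, 200, 24, 24) -> Output: (3, 200, 12, 12)

Answer: (3, 200, 12, 12)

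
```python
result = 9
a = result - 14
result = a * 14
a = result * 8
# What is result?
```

Trace:
`result = 9` → result = 9
`a = result - 14` → a = -5
`result = a * 14` → result = -70
`a = result * 8` → a = -560
So result = -70

Answer: -70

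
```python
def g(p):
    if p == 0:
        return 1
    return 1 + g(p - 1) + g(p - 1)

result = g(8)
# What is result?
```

g(p) = 1 + 2·g(p-1), g(0)=1. Closed form: (1+1)·2^8 - 1 = 511.

Answer: 511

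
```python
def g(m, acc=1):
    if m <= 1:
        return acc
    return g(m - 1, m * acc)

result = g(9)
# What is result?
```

Accumulator trace (n, acc): (9, 1) -> (8, 9) -> (7, 72) -> (6, 504) -> (5, 3024) -> (4, 15120) -> (3, 60480) -> (2, 181440) -> (1, 362880) -> return 362880

Answer: 362880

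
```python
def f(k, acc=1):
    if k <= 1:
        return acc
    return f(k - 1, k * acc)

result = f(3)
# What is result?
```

Accumulator trace (n, acc): (3, 1) -> (2, 3) -> (1, 6) -> return 6

Answer: 6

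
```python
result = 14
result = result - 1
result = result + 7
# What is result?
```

Trace:
`result = 14` → result = 14
`result = result - 1` → result = 13
`result = result + 7` → result = 20
So result = 20

Answer: 20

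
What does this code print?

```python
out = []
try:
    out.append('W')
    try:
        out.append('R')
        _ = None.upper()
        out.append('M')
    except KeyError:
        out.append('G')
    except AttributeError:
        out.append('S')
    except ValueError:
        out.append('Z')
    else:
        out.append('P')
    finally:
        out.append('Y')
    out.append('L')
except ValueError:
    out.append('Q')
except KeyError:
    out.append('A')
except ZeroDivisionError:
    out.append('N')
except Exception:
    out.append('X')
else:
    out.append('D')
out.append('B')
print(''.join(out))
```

Execution trace: 'W' (try body) → 'R' (inner try body) → 'S' (inner except AttributeError) → 'Y' (inner finally) → 'L' (try body, no exception) → 'D' (else) → 'B' (after the try/except). Output: WRSYLDB

Answer: WRSYLDB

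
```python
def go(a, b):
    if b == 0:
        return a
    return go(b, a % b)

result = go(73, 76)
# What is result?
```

go(73, 76) -> go(76, 73) -> go(73, 3) -> go(3, 1) -> go(1, 0) -> 1

Answer: 1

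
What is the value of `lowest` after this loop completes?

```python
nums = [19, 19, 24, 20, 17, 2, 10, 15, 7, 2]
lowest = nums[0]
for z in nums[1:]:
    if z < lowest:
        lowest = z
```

Minimum of [19, 19, 24, 20, 17, 2, 10, 15, 7, 2]
`lowest` takes the values: 19 → 17 → 2

Answer: 2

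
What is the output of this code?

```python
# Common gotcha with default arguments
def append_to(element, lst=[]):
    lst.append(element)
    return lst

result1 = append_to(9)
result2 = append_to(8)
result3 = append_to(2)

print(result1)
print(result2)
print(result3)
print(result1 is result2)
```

Key concept: mutable default argument gotcha.
Step by step:
`result1 = append_to(9)` → result1 = [9]
`result2 = append_to(8)` → result1 = [9, 8] (same object as result2); result2 = [9, 8] (same object as result1)
`result3 = append_to(2)` → result1 = [9, 8, 2] (same object as result2, result3); result2 = [9, 8, 2] (same object as result1, result3); result3 = [9, 8, 2] (same object as result1, result2)
`print(result1)` → prints [9, 8, 2]
`print(result2)` → prints [9, 8, 2]
`print(result3)` → prints [9, 8, 2]
`print(result1 is result2)` → prints True

Answer:
[9, 8, 2]
[9, 8, 2]
[9, 8, 2]
True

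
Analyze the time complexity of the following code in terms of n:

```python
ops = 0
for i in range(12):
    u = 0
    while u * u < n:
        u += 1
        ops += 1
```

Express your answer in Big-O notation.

Each loop level contributes: 1 × √n. Multiplying the contributions gives O(√n).

Answer: O(√n)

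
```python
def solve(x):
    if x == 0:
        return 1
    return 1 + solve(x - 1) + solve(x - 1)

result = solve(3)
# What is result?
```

solve(x) = 1 + 2·solve(x-1), solve(0)=1. Closed form: (1+1)·2^3 - 1 = 15.

Answer: 15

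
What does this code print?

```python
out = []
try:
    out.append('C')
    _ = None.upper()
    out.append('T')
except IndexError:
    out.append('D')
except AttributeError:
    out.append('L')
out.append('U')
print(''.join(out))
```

Execution trace: 'C' (try body) → 'L' (except AttributeError) → 'U' (after the try/except). Output: CLU

Answer: CLU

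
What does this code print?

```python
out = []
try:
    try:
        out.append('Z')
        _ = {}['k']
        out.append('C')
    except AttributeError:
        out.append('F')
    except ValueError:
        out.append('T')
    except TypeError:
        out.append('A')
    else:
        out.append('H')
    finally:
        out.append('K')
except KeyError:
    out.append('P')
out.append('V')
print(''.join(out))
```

Execution trace: 'Z' (try body) → 'K' (finally) → 'P' (outer except KeyError) → 'V' (after the try/except). Output: ZKPV

Answer: ZKPV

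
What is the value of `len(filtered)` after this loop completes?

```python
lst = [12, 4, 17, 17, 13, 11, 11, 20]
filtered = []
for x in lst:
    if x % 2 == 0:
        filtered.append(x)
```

Count even numbers in [12, 4, 17, 17, 13, 11, 11, 20]
`filtered` takes the values: [] → [12] → [12, 4] → [12, 4, 20]
So `len(filtered)` = 3

Answer: 3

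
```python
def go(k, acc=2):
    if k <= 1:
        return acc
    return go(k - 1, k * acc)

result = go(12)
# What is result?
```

Accumulator trace (n, acc): (12, 2) -> (11, 24) -> (10, 264) -> (9, 2640) -> (8, 23760) -> (7, 190080) -> (6, 1330560) -> (5, 7983360) -> (4, 39916800) -> (3, 159667200) -> (2, 479001600) -> (1, 958003200) -> return 958003200

Answer: 958003200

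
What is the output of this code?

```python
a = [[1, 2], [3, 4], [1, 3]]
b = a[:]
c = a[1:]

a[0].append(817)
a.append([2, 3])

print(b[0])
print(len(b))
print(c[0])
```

Key concept: slice with nested mutation.
Step by step:
`a = [[1, 2], [3, 4], [1, 3]]` → a = [[1, 2], [3, 4], [1, 3]]
`b = a[:]` → b = [[1, 2], [3, 4], [1, 3]]
`c = a[1:]` → c = [[3, 4], [1, 3]]
`a[0].append(817)` → a = [[1, 2, 817], [3, 4], [1, 3]]; b = [[1, 2, 817], [3, 4], [1, 3]]
`a.append([2, 3])` → a = [[1, 2, 817], [3, 4], [1, 3], [2, 3]]
`print(b[0])` → prints [1, 2, 817]
`print(len(b))` → prints 3
`print(c[0])` → prints [3, 4]

Answer:
[1, 2, 817]
3
[3, 4]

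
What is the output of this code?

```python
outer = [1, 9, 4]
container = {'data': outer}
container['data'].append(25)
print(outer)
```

Key concept: dict holds reference to list.
Step by step:
`outer = [1, 9, 4]` → outer = [1, 9, 4]
`container = {'data': outer}` → container = {'data': [1, 9, 4]}
`container['data'].append(25)` → outer = [1, 9, 4, 25]; container = {'data': [1, 9, 4, 25]}
`print(outer)` → prints [1, 9, 4, 25]

Answer: [1, 9, 4, 25]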